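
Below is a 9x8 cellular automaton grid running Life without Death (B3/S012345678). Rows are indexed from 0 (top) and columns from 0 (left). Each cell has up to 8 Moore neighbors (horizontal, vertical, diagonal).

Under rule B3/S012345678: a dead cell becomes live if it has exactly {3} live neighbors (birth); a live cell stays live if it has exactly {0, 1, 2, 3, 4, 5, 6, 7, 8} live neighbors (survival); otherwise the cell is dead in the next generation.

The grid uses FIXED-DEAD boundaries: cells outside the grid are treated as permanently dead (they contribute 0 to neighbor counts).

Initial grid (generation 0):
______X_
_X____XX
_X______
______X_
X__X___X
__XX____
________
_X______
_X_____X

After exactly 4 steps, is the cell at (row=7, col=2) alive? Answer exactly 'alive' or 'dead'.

Answer: alive

Derivation:
Simulating step by step:
Generation 0 (given above): 14 live cells
Generation 1: 19 live cells
______XX
_X____XX
_X____XX
______X_
X_XX___X
__XX____
__X_____
_X______
_X_____X
Generation 2: 27 live cells
______XX
_X___XXX
_X___XXX
_XX___X_
XXXX___X
__XX____
_XXX____
_XX_____
_X_____X
Generation 3: 36 live cells
_____XXX
_X___XXX
XX___XXX
_XXX_XX_
XXXX___X
X_XXX___
_XXX____
XXXX____
_XX____X
Generation 4: 42 live cells
_____XXX
XX__XXXX
XX___XXX
_XXX_XX_
XXXX_XXX
X_XXX___
_XXX____
XXXX____
XXXX___X

Cell (7,2) at generation 4: 1 -> alive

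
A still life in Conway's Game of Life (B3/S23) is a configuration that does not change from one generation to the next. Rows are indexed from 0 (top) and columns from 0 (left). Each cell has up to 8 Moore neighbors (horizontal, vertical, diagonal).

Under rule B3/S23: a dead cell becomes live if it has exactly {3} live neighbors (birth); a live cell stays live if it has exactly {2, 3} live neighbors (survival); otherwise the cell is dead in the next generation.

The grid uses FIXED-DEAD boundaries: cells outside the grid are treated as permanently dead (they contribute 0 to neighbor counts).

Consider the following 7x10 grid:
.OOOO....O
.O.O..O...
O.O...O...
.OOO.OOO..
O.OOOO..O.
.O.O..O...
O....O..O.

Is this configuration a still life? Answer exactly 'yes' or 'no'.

Compute generation 1 and compare to generation 0 (given above):
Generation 1:
.O.OO.....
O...OO....
O...O.....
O......O..
O.........
OO.O..OO..
..........
Cell (0,2) differs: gen0=1 vs gen1=0 -> NOT a still life.

Answer: no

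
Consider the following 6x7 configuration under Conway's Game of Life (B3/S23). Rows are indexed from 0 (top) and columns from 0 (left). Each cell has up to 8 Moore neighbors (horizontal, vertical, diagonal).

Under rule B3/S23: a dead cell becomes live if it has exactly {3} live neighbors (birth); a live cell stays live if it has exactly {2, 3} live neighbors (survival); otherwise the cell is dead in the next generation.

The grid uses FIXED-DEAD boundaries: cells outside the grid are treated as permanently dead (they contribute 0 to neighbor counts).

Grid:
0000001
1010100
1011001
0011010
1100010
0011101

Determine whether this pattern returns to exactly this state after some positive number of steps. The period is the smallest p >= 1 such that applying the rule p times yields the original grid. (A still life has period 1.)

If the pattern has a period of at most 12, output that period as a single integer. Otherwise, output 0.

Simulating and comparing each generation to the original:
Gen 0 (original, given above): 18 live cells
Gen 1: 15 live cells, differs from original
Gen 2: 9 live cells, differs from original
Gen 3: 11 live cells, differs from original
Gen 4: 5 live cells, differs from original
Gen 5: 2 live cells, differs from original
Gen 6: 0 live cells, differs from original
Gen 7: 0 live cells, differs from original
Gen 8: 0 live cells, differs from original
Gen 9: 0 live cells, differs from original
Gen 10: 0 live cells, differs from original
Gen 11: 0 live cells, differs from original
Gen 12: 0 live cells, differs from original
No period found within 12 steps.

Answer: 0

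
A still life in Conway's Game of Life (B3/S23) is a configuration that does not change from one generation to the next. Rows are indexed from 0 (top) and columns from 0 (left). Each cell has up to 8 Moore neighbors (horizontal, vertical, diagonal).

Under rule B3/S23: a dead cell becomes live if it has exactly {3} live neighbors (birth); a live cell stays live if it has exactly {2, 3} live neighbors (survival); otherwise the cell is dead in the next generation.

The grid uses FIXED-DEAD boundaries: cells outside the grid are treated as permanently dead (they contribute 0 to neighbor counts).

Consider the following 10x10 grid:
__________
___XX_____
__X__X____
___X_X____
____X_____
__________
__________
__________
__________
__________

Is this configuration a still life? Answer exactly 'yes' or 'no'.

Compute generation 1 and compare to generation 0 (given above):
Generation 1:
__________
___XX_____
__X__X____
___X_X____
____X_____
__________
__________
__________
__________
__________
The grids are IDENTICAL -> still life.

Answer: yes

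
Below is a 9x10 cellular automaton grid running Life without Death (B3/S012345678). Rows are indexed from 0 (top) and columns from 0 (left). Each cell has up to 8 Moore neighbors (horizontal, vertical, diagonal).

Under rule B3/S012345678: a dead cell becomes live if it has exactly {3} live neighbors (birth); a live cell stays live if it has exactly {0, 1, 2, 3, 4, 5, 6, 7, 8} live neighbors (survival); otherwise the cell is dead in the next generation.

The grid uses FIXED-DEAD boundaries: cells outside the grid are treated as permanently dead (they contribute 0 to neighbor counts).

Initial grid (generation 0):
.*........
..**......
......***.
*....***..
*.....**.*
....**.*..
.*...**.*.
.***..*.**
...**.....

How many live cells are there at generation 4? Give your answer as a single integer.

Answer: 54

Derivation:
Simulating step by step:
Generation 0 (given above): 29 live cells
Generation 1: 35 live cells
.**.......
..**...*..
.....****.
*....***..
*...*.**.*
....**.*..
.*.*.**.**
.***..*.**
...**.....
Generation 2: 42 live cells
.***......
.***...**.
....*****.
*...****..
*...*.**.*
...***.*.*
.*.*.**.**
.***..*.**
...**.....
Generation 3: 47 live cells
.***......
.***.*.**.
.**.*****.
*..*****..
*...*.**.*
..****.*.*
.*.*.**.**
.***..*.**
...**.....
Generation 4: 54 live cells
.****.....
****.*.**.
***.*****.
*.******..
***.*.**.*
.*****.*.*
.*.*.**.**
.***..*.**
...**.....
Population at generation 4: 54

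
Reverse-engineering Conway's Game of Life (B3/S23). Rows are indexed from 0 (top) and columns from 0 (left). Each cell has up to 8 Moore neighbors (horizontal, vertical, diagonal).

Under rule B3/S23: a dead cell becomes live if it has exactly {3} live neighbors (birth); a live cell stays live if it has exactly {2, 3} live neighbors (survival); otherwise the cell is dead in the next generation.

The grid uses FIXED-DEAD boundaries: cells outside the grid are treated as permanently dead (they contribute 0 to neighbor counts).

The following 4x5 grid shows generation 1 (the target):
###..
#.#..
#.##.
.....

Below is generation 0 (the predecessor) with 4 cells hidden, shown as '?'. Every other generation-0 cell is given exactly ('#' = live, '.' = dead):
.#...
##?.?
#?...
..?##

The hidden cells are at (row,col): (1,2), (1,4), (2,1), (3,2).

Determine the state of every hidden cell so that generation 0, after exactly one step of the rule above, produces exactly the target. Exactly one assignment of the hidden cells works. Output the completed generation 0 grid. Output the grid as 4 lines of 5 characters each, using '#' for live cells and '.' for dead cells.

Hidden generation-0 cells (in order): (1,2), (1,4), (2,1), (3,2).
A hidden cell only influences target cells in its own 3x3 neighborhood. Try each of the 2^4 = 16 assignments, step the completed generation 0 forward once under B3/S23, and compare with the target:
  (1,2)=. (1,4)=. (2,1)=. (3,2)=. -> step gives (0,2)='.' but target has '#' -> reject
  (1,2)=. (1,4)=. (2,1)=. (3,2)=# -> step gives (0,2)='.' but target has '#' -> reject
  (1,2)=. (1,4)=. (2,1)=# (3,2)=. -> step gives (0,2)='.' but target has '#' -> reject
  (1,2)=. (1,4)=. (2,1)=# (3,2)=# -> step gives (0,2)='.' but target has '#' -> reject
  (1,2)=. (1,4)=# (2,1)=. (3,2)=. -> step gives (0,2)='.' but target has '#' -> reject
  (1,2)=. (1,4)=# (2,1)=. (3,2)=# -> step gives (0,2)='.' but target has '#' -> reject
  (1,2)=. (1,4)=# (2,1)=# (3,2)=. -> step gives (0,2)='.' but target has '#' -> reject
  (1,2)=. (1,4)=# (2,1)=# (3,2)=# -> step gives (0,2)='.' but target has '#' -> reject
  (1,2)=# (1,4)=. (2,1)=. (3,2)=. -> step reproduces the target at every cell -> ACCEPT
  (1,2)=# (1,4)=. (2,1)=. (3,2)=# -> step gives (2,2)='.' but target has '#' -> reject
  (1,2)=# (1,4)=. (2,1)=# (3,2)=. -> step gives (1,0)='.' but target has '#' -> reject
  (1,2)=# (1,4)=. (2,1)=# (3,2)=# -> step gives (1,0)='.' but target has '#' -> reject
  (1,2)=# (1,4)=# (2,1)=. (3,2)=. -> step gives (2,3)='.' but target has '#' -> reject
  (1,2)=# (1,4)=# (2,1)=. (3,2)=# -> step gives (2,2)='.' but target has '#' -> reject
  (1,2)=# (1,4)=# (2,1)=# (3,2)=. -> step gives (1,0)='.' but target has '#' -> reject
  (1,2)=# (1,4)=# (2,1)=# (3,2)=# -> step gives (1,0)='.' but target has '#' -> reject
Unique solution: (1,2)=live, (1,4)=dead, (2,1)=dead, (3,2)=dead.
Check: live-neighbor counts of every cell in the completed generation 0:
33310
34210
24332
11111
Applying B3/S23 to generation 0 with these counts gives:
###..
#.#..
#.##.
.....
which matches the target exactly.

Answer: .#...
###..
#....
...##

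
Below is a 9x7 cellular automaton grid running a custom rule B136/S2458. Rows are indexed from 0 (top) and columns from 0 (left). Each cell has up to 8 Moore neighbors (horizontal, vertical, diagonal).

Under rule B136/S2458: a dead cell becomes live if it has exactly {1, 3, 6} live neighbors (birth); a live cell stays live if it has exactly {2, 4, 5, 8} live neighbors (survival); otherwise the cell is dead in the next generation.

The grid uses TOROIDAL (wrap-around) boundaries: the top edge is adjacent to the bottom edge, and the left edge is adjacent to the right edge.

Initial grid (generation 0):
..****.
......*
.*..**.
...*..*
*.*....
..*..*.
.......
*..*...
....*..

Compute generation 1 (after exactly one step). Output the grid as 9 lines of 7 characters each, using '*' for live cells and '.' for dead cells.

Simulating step by step:
Generation 0 (given above): 17 live cells
Generation 1: 31 live cells
(generation 1 grid is the final answer)

Answer: **.....
..*...*
*...*.*
*******
.***..*
**..*..
*....*.
.**..**
*.*.**.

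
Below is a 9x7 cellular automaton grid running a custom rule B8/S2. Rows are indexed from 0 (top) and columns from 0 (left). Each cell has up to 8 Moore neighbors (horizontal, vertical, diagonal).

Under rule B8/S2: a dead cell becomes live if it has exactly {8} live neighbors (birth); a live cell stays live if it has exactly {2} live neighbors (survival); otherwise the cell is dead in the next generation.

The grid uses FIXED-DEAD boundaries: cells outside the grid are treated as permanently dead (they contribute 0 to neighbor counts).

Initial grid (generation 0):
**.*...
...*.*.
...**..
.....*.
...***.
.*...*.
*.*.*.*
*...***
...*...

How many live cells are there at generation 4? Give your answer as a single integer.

Simulating step by step:
Generation 0 (given above): 22 live cells
Generation 1: 4 live cells
.......
.......
...*...
.......
.......
.*.....
*......
......*
.......
Generation 2: 0 live cells
.......
.......
.......
.......
.......
.......
.......
.......
.......
Generation 3: 0 live cells
.......
.......
.......
.......
.......
.......
.......
.......
.......
Generation 4: 0 live cells
.......
.......
.......
.......
.......
.......
.......
.......
.......
Population at generation 4: 0

Answer: 0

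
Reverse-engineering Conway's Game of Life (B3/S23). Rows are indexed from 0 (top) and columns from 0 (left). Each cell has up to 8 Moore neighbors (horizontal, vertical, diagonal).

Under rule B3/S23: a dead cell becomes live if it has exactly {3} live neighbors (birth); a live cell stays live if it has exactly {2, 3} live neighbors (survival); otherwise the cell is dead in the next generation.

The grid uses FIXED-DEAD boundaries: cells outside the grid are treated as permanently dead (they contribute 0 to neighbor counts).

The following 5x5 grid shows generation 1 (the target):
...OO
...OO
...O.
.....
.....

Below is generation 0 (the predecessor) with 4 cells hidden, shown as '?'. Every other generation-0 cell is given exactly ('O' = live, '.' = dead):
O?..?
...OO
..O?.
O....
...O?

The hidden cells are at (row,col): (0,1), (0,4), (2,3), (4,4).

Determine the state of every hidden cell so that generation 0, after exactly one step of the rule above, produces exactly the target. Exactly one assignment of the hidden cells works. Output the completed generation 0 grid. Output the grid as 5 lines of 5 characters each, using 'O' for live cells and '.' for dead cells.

Hidden generation-0 cells (in order): (0,1), (0,4), (2,3), (4,4).
A hidden cell only influences target cells in its own 3x3 neighborhood. Try each of the 2^4 = 16 assignments, step the completed generation 0 forward once under B3/S23, and compare with the target:
  (0,1)=. (0,4)=. (2,3)=. (4,4)=. -> step gives (0,3)='.' but target has 'O' -> reject
  (0,1)=. (0,4)=. (2,3)=. (4,4)=O -> step gives (0,3)='.' but target has 'O' -> reject
  (0,1)=. (0,4)=. (2,3)=O (4,4)=. -> step gives (0,3)='.' but target has 'O' -> reject
  (0,1)=. (0,4)=. (2,3)=O (4,4)=O -> step gives (0,3)='.' but target has 'O' -> reject
  (0,1)=. (0,4)=O (2,3)=. (4,4)=. -> step reproduces the target at every cell -> ACCEPT
  (0,1)=. (0,4)=O (2,3)=. (4,4)=O -> step gives (3,3)='O' but target has '.' -> reject
  (0,1)=. (0,4)=O (2,3)=O (4,4)=. -> step gives (1,2)='O' but target has '.' -> reject
  (0,1)=. (0,4)=O (2,3)=O (4,4)=O -> step gives (1,2)='O' but target has '.' -> reject
  (0,1)=O (0,4)=. (2,3)=. (4,4)=. -> step gives (0,3)='.' but target has 'O' -> reject
  (0,1)=O (0,4)=. (2,3)=. (4,4)=O -> step gives (0,3)='.' but target has 'O' -> reject
  (0,1)=O (0,4)=. (2,3)=O (4,4)=. -> step gives (0,3)='.' but target has 'O' -> reject
  (0,1)=O (0,4)=. (2,3)=O (4,4)=O -> step gives (0,3)='.' but target has 'O' -> reject
  (0,1)=O (0,4)=O (2,3)=. (4,4)=. -> step gives (1,1)='O' but target has '.' -> reject
  (0,1)=O (0,4)=O (2,3)=. (4,4)=O -> step gives (1,1)='O' but target has '.' -> reject
  (0,1)=O (0,4)=O (2,3)=O (4,4)=. -> step gives (1,1)='O' but target has '.' -> reject
  (0,1)=O (0,4)=O (2,3)=O (4,4)=O -> step gives (1,1)='O' but target has '.' -> reject
Unique solution: (0,1)=dead, (0,4)=live, (2,3)=dead, (4,4)=dead.
Check: live-neighbor counts of every cell in the completed generation 0:
01132
12232
12132
02221
11101
Applying B3/S23 to generation 0 with these counts gives:
...OO
...OO
...O.
.....
.....
which matches the target exactly.

Answer: O...O
...OO
..O..
O....
...O.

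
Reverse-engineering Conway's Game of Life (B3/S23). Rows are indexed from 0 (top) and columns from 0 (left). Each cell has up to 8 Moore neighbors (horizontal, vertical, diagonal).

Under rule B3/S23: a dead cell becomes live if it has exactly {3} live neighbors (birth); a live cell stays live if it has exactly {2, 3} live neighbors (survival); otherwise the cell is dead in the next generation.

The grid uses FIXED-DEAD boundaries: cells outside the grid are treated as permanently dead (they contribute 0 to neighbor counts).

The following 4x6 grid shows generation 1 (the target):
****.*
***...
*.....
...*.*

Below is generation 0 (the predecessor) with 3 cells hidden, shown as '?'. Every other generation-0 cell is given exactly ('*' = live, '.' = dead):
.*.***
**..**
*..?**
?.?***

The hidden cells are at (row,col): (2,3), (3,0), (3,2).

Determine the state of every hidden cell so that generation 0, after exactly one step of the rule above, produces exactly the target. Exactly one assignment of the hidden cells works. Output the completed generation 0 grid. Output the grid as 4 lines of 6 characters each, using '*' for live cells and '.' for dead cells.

Hidden generation-0 cells (in order): (2,3), (3,0), (3,2).
A hidden cell only influences target cells in its own 3x3 neighborhood. Try each of the 2^3 = 8 assignments, step the completed generation 0 forward once under B3/S23, and compare with the target:
  (2,3)=. (3,0)=. (3,2)=. -> step gives (2,1)='*' but target has '.' -> reject
  (2,3)=. (3,0)=. (3,2)=* -> step gives (2,2)='*' but target has '.' -> reject
  (2,3)=. (3,0)=* (3,2)=. -> step reproduces the target at every cell -> ACCEPT
  (2,3)=. (3,0)=* (3,2)=* -> step gives (2,2)='*' but target has '.' -> reject
  (2,3)=* (3,0)=. (3,2)=. -> step gives (1,2)='.' but target has '*' -> reject
  (2,3)=* (3,0)=. (3,2)=* -> step gives (1,2)='.' but target has '*' -> reject
  (2,3)=* (3,0)=* (3,2)=. -> step gives (1,2)='.' but target has '*' -> reject
  (2,3)=* (3,0)=* (3,2)=* -> step gives (1,2)='.' but target has '*' -> reject
Unique solution: (2,3)=dead, (3,0)=live, (3,2)=dead.
Check: live-neighbor counts of every cell in the completed generation 0:
323243
333465
342465
121243
Applying B3/S23 to generation 0 with these counts gives:
****.*
***...
*.....
...*.*
which matches the target exactly.

Answer: .*.***
**..**
*...**
*..***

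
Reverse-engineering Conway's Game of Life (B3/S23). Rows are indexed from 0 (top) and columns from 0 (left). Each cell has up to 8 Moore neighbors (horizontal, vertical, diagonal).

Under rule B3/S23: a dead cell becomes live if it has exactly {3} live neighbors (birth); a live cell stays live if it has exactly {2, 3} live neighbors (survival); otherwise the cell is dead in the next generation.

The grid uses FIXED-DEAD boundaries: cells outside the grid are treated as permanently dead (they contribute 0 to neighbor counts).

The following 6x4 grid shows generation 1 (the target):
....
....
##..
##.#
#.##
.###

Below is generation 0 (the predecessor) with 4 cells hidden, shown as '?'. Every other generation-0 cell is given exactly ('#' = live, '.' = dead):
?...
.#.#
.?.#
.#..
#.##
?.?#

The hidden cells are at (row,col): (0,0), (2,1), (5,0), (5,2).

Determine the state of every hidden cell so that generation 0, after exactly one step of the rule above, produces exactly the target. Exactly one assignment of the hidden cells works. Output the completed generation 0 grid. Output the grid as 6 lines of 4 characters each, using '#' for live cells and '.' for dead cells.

Hidden generation-0 cells (in order): (0,0), (2,1), (5,0), (5,2).
A hidden cell only influences target cells in its own 3x3 neighborhood. Try each of the 2^4 = 16 assignments, step the completed generation 0 forward once under B3/S23, and compare with the target:
  (0,0)=. (2,1)=. (5,0)=. (5,2)=. -> step gives (1,2)='#' but target has '.' -> reject
  (0,0)=. (2,1)=. (5,0)=. (5,2)=# -> step gives (1,2)='#' but target has '.' -> reject
  (0,0)=. (2,1)=. (5,0)=# (5,2)=. -> step gives (1,2)='#' but target has '.' -> reject
  (0,0)=. (2,1)=. (5,0)=# (5,2)=# -> step gives (1,2)='#' but target has '.' -> reject
  (0,0)=. (2,1)=# (5,0)=. (5,2)=. -> step gives (4,0)='.' but target has '#' -> reject
  (0,0)=. (2,1)=# (5,0)=. (5,2)=# -> step gives (4,0)='.' but target has '#' -> reject
  (0,0)=. (2,1)=# (5,0)=# (5,2)=. -> step reproduces the target at every cell -> ACCEPT
  (0,0)=. (2,1)=# (5,0)=# (5,2)=# -> step gives (4,2)='.' but target has '#' -> reject
  (0,0)=# (2,1)=. (5,0)=. (5,2)=. -> step gives (1,2)='#' but target has '.' -> reject
  (0,0)=# (2,1)=. (5,0)=. (5,2)=# -> step gives (1,2)='#' but target has '.' -> reject
  (0,0)=# (2,1)=. (5,0)=# (5,2)=. -> step gives (1,2)='#' but target has '.' -> reject
  (0,0)=# (2,1)=. (5,0)=# (5,2)=# -> step gives (1,2)='#' but target has '.' -> reject
  (0,0)=# (2,1)=# (5,0)=. (5,2)=. -> step gives (1,0)='#' but target has '.' -> reject
  (0,0)=# (2,1)=# (5,0)=. (5,2)=# -> step gives (1,0)='#' but target has '.' -> reject
  (0,0)=# (2,1)=# (5,0)=# (5,2)=. -> step gives (1,0)='#' but target has '.' -> reject
  (0,0)=# (2,1)=# (5,0)=# (5,2)=# -> step gives (1,0)='#' but target has '.' -> reject
Unique solution: (0,0)=dead, (2,1)=live, (5,0)=live, (5,2)=dead.
Check: live-neighbor counts of every cell in the completed generation 0:
1121
2141
3251
3353
2432
1332
Applying B3/S23 to generation 0 with these counts gives:
....
....
##..
##.#
#.##
.###
which matches the target exactly.

Answer: ....
.#.#
.#.#
.#..
#.##
#..#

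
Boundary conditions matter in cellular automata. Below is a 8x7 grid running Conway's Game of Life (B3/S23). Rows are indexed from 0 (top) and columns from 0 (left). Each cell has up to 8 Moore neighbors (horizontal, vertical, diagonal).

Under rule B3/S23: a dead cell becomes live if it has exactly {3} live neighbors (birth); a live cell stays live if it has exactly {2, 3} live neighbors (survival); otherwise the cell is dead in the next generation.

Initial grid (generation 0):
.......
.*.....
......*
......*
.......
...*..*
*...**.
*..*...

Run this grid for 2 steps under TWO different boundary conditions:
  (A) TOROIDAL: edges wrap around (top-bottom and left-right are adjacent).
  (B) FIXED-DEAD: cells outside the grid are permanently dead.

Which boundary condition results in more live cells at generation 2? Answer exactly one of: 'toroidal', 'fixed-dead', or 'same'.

Under TOROIDAL boundary, generation 2:
.......
.......
.......
.......
.....*.
...*..*
*..*...
...**.*
Population = 8

Under FIXED-DEAD boundary, generation 2:
.......
.......
.......
.......
.......
...*.*.
...*...
...***.
Population = 6

Comparison: toroidal=8, fixed-dead=6 -> toroidal

Answer: toroidal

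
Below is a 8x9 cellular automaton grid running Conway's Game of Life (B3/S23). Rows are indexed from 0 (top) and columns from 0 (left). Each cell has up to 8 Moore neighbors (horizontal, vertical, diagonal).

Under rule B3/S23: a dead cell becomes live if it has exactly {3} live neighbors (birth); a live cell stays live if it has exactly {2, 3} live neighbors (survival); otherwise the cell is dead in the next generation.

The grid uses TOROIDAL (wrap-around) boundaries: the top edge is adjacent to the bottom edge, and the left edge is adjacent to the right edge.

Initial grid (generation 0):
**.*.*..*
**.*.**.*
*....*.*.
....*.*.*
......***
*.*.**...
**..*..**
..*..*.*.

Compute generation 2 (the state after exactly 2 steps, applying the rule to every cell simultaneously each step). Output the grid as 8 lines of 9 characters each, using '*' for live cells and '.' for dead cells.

Simulating step by step:
Generation 0 (given above): 32 live cells
Generation 1: 21 live cells
...*.*...
.....*...
.*.......
*........
*..**.*.*
...***...
*.*.*..*.
..**.*.*.
Generation 2: 22 live cells
(generation 2 grid is the final answer)

Answer: ..**.*...
....*....
.........
**......*
*..*....*
***...**.
.**.....*
.**..*..*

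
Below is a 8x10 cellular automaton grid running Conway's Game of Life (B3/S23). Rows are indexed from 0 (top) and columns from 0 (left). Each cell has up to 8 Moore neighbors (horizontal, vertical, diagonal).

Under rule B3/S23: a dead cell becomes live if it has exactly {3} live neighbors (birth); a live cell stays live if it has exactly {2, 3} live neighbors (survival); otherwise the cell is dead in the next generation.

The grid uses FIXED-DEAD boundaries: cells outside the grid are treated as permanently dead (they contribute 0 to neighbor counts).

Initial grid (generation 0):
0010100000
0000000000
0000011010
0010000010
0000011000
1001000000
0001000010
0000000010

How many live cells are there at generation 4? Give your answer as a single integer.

Answer: 0

Derivation:
Simulating step by step:
Generation 0 (given above): 14 live cells
Generation 1: 3 live cells
0000000000
0000010000
0000000100
0000000000
0000000000
0000100000
0000000000
0000000000
Generation 2: 0 live cells
0000000000
0000000000
0000000000
0000000000
0000000000
0000000000
0000000000
0000000000
Generation 3: 0 live cells
0000000000
0000000000
0000000000
0000000000
0000000000
0000000000
0000000000
0000000000
Generation 4: 0 live cells
0000000000
0000000000
0000000000
0000000000
0000000000
0000000000
0000000000
0000000000
Population at generation 4: 0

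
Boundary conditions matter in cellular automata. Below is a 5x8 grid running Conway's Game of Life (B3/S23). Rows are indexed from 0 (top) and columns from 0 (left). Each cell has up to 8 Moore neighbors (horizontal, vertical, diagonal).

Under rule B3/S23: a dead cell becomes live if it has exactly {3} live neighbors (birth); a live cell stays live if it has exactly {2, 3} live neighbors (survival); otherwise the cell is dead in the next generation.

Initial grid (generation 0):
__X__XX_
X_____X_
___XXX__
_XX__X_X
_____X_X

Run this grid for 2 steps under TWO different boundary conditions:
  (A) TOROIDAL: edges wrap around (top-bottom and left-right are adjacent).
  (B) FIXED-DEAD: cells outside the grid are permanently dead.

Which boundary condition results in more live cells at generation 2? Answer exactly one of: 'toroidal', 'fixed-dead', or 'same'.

Answer: toroidal

Derivation:
Under TOROIDAL boundary, generation 2:
_XXX_X__
_X_X___X
_____X__
________
X_X__X_X
Population = 12

Under FIXED-DEAD boundary, generation 2:
_____XX_
___X__X_
_X___XX_
_X___X__
________
Population = 9

Comparison: toroidal=12, fixed-dead=9 -> toroidal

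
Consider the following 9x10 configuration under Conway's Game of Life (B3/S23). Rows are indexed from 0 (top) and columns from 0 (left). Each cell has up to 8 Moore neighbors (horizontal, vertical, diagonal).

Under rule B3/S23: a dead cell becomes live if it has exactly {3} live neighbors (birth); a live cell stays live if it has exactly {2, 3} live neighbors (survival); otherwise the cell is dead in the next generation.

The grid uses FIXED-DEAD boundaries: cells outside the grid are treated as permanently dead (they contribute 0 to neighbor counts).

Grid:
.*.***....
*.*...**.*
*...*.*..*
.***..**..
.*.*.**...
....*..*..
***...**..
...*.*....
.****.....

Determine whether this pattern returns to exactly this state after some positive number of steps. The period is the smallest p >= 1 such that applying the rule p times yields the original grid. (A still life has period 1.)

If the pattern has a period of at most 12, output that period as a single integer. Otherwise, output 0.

Answer: 0

Derivation:
Simulating and comparing each generation to the original:
Gen 0 (original, given above): 35 live cells
Gen 1: 36 live cells, differs from original
Gen 2: 31 live cells, differs from original
Gen 3: 30 live cells, differs from original
Gen 4: 35 live cells, differs from original
Gen 5: 30 live cells, differs from original
Gen 6: 26 live cells, differs from original
Gen 7: 24 live cells, differs from original
Gen 8: 30 live cells, differs from original
Gen 9: 20 live cells, differs from original
Gen 10: 20 live cells, differs from original
Gen 11: 22 live cells, differs from original
Gen 12: 26 live cells, differs from original
No period found within 12 steps.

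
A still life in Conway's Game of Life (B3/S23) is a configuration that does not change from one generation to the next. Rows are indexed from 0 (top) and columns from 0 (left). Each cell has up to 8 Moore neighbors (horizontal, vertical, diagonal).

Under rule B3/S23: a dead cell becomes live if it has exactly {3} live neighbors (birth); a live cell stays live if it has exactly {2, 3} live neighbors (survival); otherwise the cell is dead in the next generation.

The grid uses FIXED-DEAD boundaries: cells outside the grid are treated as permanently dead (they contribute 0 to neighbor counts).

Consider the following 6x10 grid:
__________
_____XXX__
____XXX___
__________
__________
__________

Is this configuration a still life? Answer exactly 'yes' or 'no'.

Compute generation 1 and compare to generation 0 (given above):
Generation 1:
______X___
____X__X__
____X__X__
_____X____
__________
__________
Cell (0,6) differs: gen0=0 vs gen1=1 -> NOT a still life.

Answer: no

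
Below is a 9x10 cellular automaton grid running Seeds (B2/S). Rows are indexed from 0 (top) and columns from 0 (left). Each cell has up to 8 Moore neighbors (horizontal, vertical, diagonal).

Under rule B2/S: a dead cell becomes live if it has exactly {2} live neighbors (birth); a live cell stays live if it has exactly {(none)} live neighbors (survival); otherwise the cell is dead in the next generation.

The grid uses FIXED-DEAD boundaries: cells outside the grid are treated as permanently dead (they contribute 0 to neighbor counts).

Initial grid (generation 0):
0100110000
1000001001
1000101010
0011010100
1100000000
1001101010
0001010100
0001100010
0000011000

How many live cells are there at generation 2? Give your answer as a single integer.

Simulating step by step:
Generation 0 (given above): 29 live cells
Generation 1: 12 live cells
1000001000
0001000010
0010000001
0000000010
0000000010
0000000000
0000000001
0010000000
0001000100
Generation 2: 15 live cells
0000000100
0110000101
0001000100
0000000100
0000000101
0000000011
0000000000
0001000010
0010000000
Population at generation 2: 15

Answer: 15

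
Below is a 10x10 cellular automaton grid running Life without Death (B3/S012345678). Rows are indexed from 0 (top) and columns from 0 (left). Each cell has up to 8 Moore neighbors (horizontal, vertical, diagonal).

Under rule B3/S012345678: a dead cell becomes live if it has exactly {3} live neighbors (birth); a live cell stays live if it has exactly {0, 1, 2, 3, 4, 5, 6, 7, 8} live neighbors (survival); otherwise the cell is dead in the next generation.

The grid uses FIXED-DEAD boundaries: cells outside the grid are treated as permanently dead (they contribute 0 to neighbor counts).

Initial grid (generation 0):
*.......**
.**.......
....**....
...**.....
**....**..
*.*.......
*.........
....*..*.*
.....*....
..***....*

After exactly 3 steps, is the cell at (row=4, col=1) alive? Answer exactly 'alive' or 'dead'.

Answer: alive

Derivation:
Simulating step by step:
Generation 0 (given above): 24 live cells
Generation 1: 31 live cells
**......**
.**.......
..*.**....
...**.*...
****..**..
*.*.......
**........
....*..*.*
.....*..*.
..***....*
Generation 2: 41 live cells
***.....**
****......
.**.**....
...**.**..
********..
*.**......
**........
....*..***
.....*..**
..***....*
Generation 3: 53 live cells
****....**
*****.....
***.***...
*..**.**..
********..
*.**.**...
****....*.
....*..***
.....*.***
..***...**

Cell (4,1) at generation 3: 1 -> alive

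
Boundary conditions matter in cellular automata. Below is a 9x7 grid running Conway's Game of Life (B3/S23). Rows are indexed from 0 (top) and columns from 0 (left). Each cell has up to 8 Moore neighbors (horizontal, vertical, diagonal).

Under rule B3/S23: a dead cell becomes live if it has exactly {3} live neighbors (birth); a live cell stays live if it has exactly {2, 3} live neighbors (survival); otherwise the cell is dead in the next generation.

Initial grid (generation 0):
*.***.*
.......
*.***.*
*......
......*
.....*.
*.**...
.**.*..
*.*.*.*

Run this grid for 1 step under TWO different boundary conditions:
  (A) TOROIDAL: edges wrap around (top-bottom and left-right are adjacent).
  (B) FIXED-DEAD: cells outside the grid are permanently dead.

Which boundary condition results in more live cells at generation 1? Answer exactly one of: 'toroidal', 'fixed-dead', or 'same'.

Under TOROIDAL boundary, generation 1:
*.*.*.*
.......
**.*..*
**.*.*.
......*
......*
..***..
....***
....*.*
Population = 22

Under FIXED-DEAD boundary, generation 1:
...*...
.......
.*.*...
.*.*.*.
.......
.......
..***..
*...**.
..*..*.
Population = 14

Comparison: toroidal=22, fixed-dead=14 -> toroidal

Answer: toroidal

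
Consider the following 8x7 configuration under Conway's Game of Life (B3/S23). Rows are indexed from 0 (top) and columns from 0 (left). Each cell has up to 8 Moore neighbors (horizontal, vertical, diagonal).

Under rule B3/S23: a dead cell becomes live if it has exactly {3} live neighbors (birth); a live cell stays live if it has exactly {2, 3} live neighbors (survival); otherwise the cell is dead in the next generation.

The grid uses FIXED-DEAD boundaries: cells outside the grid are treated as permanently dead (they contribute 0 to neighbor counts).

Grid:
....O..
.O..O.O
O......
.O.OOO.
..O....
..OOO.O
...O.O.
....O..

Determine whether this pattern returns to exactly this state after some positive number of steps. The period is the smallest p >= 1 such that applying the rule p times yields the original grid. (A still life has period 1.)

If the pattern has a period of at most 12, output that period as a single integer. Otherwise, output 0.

Simulating and comparing each generation to the original:
Gen 0 (original, given above): 17 live cells
Gen 1: 17 live cells, differs from original
Gen 2: 13 live cells, differs from original
Gen 3: 13 live cells, differs from original
Gen 4: 15 live cells, differs from original
Gen 5: 16 live cells, differs from original
Gen 6: 11 live cells, differs from original
Gen 7: 12 live cells, differs from original
Gen 8: 10 live cells, differs from original
Gen 9: 10 live cells, differs from original
Gen 10: 9 live cells, differs from original
Gen 11: 11 live cells, differs from original
Gen 12: 10 live cells, differs from original
No period found within 12 steps.

Answer: 0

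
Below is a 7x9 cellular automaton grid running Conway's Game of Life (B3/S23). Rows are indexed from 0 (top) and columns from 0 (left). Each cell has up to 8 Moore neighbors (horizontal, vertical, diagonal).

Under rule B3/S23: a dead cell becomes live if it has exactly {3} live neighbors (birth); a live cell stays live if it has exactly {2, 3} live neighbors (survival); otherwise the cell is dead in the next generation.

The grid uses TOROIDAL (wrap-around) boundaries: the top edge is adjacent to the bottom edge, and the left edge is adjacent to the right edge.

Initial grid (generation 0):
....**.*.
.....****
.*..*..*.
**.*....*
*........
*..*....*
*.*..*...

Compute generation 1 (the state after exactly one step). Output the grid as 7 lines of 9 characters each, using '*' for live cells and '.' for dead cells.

Answer: ....*..*.
........*
.**.**...
.**.....*
..*......
*.......*
**.*.**..

Derivation:
Simulating step by step:
Generation 0 (given above): 21 live cells
Generation 1: 18 live cells
(generation 1 grid is the final answer)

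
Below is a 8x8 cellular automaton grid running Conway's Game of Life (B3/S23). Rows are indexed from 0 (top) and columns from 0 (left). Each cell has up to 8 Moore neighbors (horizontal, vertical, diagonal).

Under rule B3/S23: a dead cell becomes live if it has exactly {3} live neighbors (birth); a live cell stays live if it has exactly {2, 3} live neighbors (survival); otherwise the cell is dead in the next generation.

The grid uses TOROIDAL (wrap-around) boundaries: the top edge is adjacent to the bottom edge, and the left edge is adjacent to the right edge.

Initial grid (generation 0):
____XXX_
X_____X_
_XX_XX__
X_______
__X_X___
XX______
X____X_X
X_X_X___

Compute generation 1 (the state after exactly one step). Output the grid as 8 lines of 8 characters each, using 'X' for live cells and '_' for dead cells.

Answer: _X_XX_X_
_X_X__XX
XX___X_X
__X_XX__
X_______
XX_____X
_______X
XX_XX___

Derivation:
Simulating step by step:
Generation 0 (given above): 20 live cells
Generation 1: 24 live cells
(generation 1 grid is the final answer)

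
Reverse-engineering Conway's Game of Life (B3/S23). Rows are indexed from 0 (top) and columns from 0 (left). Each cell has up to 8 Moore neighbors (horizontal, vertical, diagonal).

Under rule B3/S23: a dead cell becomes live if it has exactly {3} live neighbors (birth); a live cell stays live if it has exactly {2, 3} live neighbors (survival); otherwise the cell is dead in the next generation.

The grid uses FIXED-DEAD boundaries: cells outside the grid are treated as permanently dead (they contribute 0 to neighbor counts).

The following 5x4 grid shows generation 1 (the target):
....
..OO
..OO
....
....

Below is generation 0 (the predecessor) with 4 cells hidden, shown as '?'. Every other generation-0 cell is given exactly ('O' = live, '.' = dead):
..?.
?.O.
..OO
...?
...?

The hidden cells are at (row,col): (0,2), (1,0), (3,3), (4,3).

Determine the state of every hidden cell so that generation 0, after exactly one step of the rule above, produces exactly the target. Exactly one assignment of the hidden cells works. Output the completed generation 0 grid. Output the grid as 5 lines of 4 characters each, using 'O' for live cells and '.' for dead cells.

Hidden generation-0 cells (in order): (0,2), (1,0), (3,3), (4,3).
A hidden cell only influences target cells in its own 3x3 neighborhood. Try each of the 2^4 = 16 assignments, step the completed generation 0 forward once under B3/S23, and compare with the target:
  (0,2)=. (1,0)=. (3,3)=. (4,3)=. -> step reproduces the target at every cell -> ACCEPT
  (0,2)=. (1,0)=. (3,3)=. (4,3)=O -> step gives (3,2)='O' but target has '.' -> reject
  (0,2)=. (1,0)=. (3,3)=O (4,3)=. -> step gives (3,2)='O' but target has '.' -> reject
  (0,2)=. (1,0)=. (3,3)=O (4,3)=O -> step gives (3,3)='O' but target has '.' -> reject
  (0,2)=. (1,0)=O (3,3)=. (4,3)=. -> step gives (1,1)='O' but target has '.' -> reject
  (0,2)=. (1,0)=O (3,3)=. (4,3)=O -> step gives (1,1)='O' but target has '.' -> reject
  (0,2)=. (1,0)=O (3,3)=O (4,3)=. -> step gives (1,1)='O' but target has '.' -> reject
  (0,2)=. (1,0)=O (3,3)=O (4,3)=O -> step gives (1,1)='O' but target has '.' -> reject
  (0,2)=O (1,0)=. (3,3)=. (4,3)=. -> step gives (1,1)='O' but target has '.' -> reject
  (0,2)=O (1,0)=. (3,3)=. (4,3)=O -> step gives (1,1)='O' but target has '.' -> reject
  (0,2)=O (1,0)=. (3,3)=O (4,3)=. -> step gives (1,1)='O' but target has '.' -> reject
  (0,2)=O (1,0)=. (3,3)=O (4,3)=O -> step gives (1,1)='O' but target has '.' -> reject
  (0,2)=O (1,0)=O (3,3)=. (4,3)=. -> step gives (0,1)='O' but target has '.' -> reject
  (0,2)=O (1,0)=O (3,3)=. (4,3)=O -> step gives (0,1)='O' but target has '.' -> reject
  (0,2)=O (1,0)=O (3,3)=O (4,3)=. -> step gives (0,1)='O' but target has '.' -> reject
  (0,2)=O (1,0)=O (3,3)=O (4,3)=O -> step gives (0,1)='O' but target has '.' -> reject
Unique solution: (0,2)=dead, (1,0)=dead, (3,3)=dead, (4,3)=dead.
Check: live-neighbor counts of every cell in the completed generation 0:
0111
0223
0222
0122
0000
Applying B3/S23 to generation 0 with these counts gives:
....
..OO
..OO
....
....
which matches the target exactly.

Answer: ....
..O.
..OO
....
....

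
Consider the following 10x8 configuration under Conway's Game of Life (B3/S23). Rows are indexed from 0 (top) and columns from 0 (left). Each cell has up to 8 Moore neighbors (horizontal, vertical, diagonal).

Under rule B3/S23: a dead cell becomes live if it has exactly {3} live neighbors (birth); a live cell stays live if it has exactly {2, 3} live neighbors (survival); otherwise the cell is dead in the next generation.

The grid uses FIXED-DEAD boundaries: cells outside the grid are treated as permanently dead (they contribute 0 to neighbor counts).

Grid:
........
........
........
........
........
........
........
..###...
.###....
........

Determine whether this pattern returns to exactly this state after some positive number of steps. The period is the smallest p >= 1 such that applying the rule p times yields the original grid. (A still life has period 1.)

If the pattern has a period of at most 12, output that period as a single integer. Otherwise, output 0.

Simulating and comparing each generation to the original:
Gen 0 (original, given above): 6 live cells
Gen 1: 6 live cells, differs from original
Gen 2: 6 live cells, MATCHES original -> period = 2

Answer: 2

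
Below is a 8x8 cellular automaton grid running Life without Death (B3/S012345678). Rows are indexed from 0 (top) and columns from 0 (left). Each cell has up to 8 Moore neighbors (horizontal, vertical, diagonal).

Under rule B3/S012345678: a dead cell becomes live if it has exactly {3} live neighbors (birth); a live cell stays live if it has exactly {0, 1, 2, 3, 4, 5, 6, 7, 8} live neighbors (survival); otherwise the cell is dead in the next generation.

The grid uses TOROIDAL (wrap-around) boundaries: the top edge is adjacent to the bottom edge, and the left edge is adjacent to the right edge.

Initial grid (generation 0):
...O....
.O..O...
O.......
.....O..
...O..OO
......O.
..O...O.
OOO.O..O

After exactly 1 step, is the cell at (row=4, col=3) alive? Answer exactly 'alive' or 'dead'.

Simulating step by step:
Generation 0 (given above): 16 live cells
Generation 1: 24 live cells
...OO...
.O..O...
O.......
.....OOO
...O.OOO
.....OO.
O.OO.OO.
OOO.O..O

Cell (4,3) at generation 1: 1 -> alive

Answer: alive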